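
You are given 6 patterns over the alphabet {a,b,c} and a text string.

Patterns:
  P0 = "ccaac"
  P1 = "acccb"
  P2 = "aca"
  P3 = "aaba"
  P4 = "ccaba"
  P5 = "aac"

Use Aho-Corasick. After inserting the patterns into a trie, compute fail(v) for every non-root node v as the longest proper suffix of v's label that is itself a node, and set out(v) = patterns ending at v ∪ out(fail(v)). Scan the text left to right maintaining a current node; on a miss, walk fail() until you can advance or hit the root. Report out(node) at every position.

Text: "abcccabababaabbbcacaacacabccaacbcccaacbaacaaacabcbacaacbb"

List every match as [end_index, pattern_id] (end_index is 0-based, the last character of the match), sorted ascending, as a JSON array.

Build automaton:
Trie (insert patterns):
  n0 'ε': a→6 c→1
  n1 'c': c→2
  n2 'cc': a→3
  n3 'cca': a→4 b→15
  n4 'ccaa': c→5
  n5 'ccaac': ·  [P0 ends]
  n6 'a': a→12 c→7
  n7 'ac': a→11 c→8
  n8 'acc': c→9
  n9 'accc': b→10
  n10 'acccb': ·  [P1 ends]
  n11 'aca': ·  [P2 ends]
  n12 'aa': b→13 c→17
  n13 'aab': a→14
  n14 'aaba': ·  [P3 ends]
  n15 'ccab': a→16
  n16 'ccaba': ·  [P4 ends]
  n17 'aac': ·  [P5 ends]

BFS fail/out derivation:
  fail(1) 'c': from fail(0)=0 chase 'c': 0 ⇒ 0;  out=∅∪out(0)=∅
  fail(6) 'a': from fail(0)=0 chase 'a': 0 ⇒ 0;  out=∅∪out(0)=∅
  fail(2) 'cc': from fail(1)=0 chase 'c': 0 ⇒ 1;  out=∅∪out(1)=∅
  fail(7) 'ac': from fail(6)=0 chase 'c': 0 ⇒ 1;  out=∅∪out(1)=∅
  fail(12) 'aa': from fail(6)=0 chase 'a': 0 ⇒ 6;  out=∅∪out(6)=∅
  fail(3) 'cca': from fail(2)=1 chase 'a': 1→0 ⇒ 6;  out=∅∪out(6)=∅
  fail(8) 'acc': from fail(7)=1 chase 'c': 1 ⇒ 2;  out=∅∪out(2)=∅
  fail(11) 'aca': from fail(7)=1 chase 'a': 1→0 ⇒ 6;  out={2}∪out(6)={2}
  fail(13) 'aab': from fail(12)=6 chase 'b': 6→0 ⇒ 0;  out=∅∪out(0)=∅
  fail(17) 'aac': from fail(12)=6 chase 'c': 6 ⇒ 7;  out={5}∪out(7)={5}
  fail(4) 'ccaa': from fail(3)=6 chase 'a': 6 ⇒ 12;  out=∅∪out(12)=∅
  fail(9) 'accc': from fail(8)=2 chase 'c': 2→1 ⇒ 2;  out=∅∪out(2)=∅
  fail(14) 'aaba': from fail(13)=0 chase 'a': 0 ⇒ 6;  out={3}∪out(6)={3}
  fail(15) 'ccab': from fail(3)=6 chase 'b': 6→0 ⇒ 0;  out=∅∪out(0)=∅
  fail(5) 'ccaac': from fail(4)=12 chase 'c': 12 ⇒ 17;  out={0}∪out(17)={0,5}
  fail(10) 'acccb': from fail(9)=2 chase 'b': 2→1→0 ⇒ 0;  out={1}∪out(0)={1}
  fail(16) 'ccaba': from fail(15)=0 chase 'a': 0 ⇒ 6;  out={4}∪out(6)={4}

Scan:
[0] read 'a'  n0⇒n6
[1] read 'b'  n6⇒n0 (fail-walked)
[2] read 'c'  n0⇒n1
[3] read 'c'  n1⇒n2
[4] read 'c'  n2⇒n2 (fail-walked)
[5] read 'a'  n2⇒n3
[6] read 'b'  n3⇒n15
[7] read 'a'  n15⇒n16  → match P4@[3:7]
[8] read 'b'  n16⇒n0 (fail-walked)
[9] read 'a'  n0⇒n6
[10] read 'b'  n6⇒n0 (fail-walked)
[11] read 'a'  n0⇒n6
[12] read 'a'  n6⇒n12
[13] read 'b'  n12⇒n13
[14] read 'b'  n13⇒n0 (fail-walked)
[15] read 'b'  n0⇒n0
[16] read 'c'  n0⇒n1
[17] read 'a'  n1⇒n6 (fail-walked)
[18] read 'c'  n6⇒n7
[19] read 'a'  n7⇒n11  → match P2@[17:19]
[20] read 'a'  n11⇒n12 (fail-walked)
[21] read 'c'  n12⇒n17  → match P5@[19:21]
[22] read 'a'  n17⇒n11 (fail-walked)  → match P2@[20:22]
[23] read 'c'  n11⇒n7 (fail-walked)
[24] read 'a'  n7⇒n11  → match P2@[22:24]
[25] read 'b'  n11⇒n0 (fail-walked)
[26] read 'c'  n0⇒n1
[27] read 'c'  n1⇒n2
[28] read 'a'  n2⇒n3
[29] read 'a'  n3⇒n4
[30] read 'c'  n4⇒n5  → match P0@[26:30],P5@[28:30]
[31] read 'b'  n5⇒n0 (fail-walked)
[32] read 'c'  n0⇒n1
[33] read 'c'  n1⇒n2
[34] read 'c'  n2⇒n2 (fail-walked)
[35] read 'a'  n2⇒n3
[36] read 'a'  n3⇒n4
[37] read 'c'  n4⇒n5  → match P0@[33:37],P5@[35:37]
[38] read 'b'  n5⇒n0 (fail-walked)
[39] read 'a'  n0⇒n6
[40] read 'a'  n6⇒n12
[41] read 'c'  n12⇒n17  → match P5@[39:41]
[42] read 'a'  n17⇒n11 (fail-walked)  → match P2@[40:42]
[43] read 'a'  n11⇒n12 (fail-walked)
[44] read 'a'  n12⇒n12 (fail-walked)
[45] read 'c'  n12⇒n17  → match P5@[43:45]
[46] read 'a'  n17⇒n11 (fail-walked)  → match P2@[44:46]
[47] read 'b'  n11⇒n0 (fail-walked)
[48] read 'c'  n0⇒n1
[49] read 'b'  n1⇒n0 (fail-walked)
[50] read 'a'  n0⇒n6
[51] read 'c'  n6⇒n7
[52] read 'a'  n7⇒n11  → match P2@[50:52]
[53] read 'a'  n11⇒n12 (fail-walked)
[54] read 'c'  n12⇒n17  → match P5@[52:54]
[55] read 'b'  n17⇒n0 (fail-walked)
[56] read 'b'  n0⇒n0

Matches: [[7,4],[19,2],[21,5],[22,2],[24,2],[30,0],[30,5],[37,0],[37,5],[41,5],[42,2],[45,5],[46,2],[52,2],[54,5]]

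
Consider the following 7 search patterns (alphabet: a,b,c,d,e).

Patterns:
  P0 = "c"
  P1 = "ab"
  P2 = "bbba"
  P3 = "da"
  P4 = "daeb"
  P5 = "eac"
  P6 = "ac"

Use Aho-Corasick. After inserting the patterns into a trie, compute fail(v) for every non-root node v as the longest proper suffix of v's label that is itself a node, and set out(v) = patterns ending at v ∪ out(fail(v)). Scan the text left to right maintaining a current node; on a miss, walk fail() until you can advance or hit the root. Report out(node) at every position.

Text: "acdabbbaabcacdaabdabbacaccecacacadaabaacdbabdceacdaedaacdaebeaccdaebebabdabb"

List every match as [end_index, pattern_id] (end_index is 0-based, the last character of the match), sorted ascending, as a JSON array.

Build:
Trie nodes:
  n0 'ε': a→2 b→4 c→1 d→8 e→12
  n1 'c': ·  [P0 ends]
  n2 'a': b→3 c→15
  n3 'ab': ·  [P1 ends]
  n4 'b': b→5
  n5 'bb': b→6
  n6 'bbb': a→7
  n7 'bbba': ·  [P2 ends]
  n8 'd': a→9
  n9 'da': e→10  [P3 ends]
  n10 'dae': b→11
  n11 'daeb': ·  [P4 ends]
  n12 'e': a→13
  n13 'ea': c→14
  n14 'eac': ·  [P5 ends]
  n15 'ac': ·  [P6 ends]

Failure links (BFS by depth):
  n1('c'): parent n0 fail=0; on 'c' 0 → fail=0;  out {0}∪∅={0}
  n2('a'): parent n0 fail=0; on 'a' 0 → fail=0;  out ∅∪∅=∅
  n4('b'): parent n0 fail=0; on 'b' 0 → fail=0;  out ∅∪∅=∅
  n8('d'): parent n0 fail=0; on 'd' 0 → fail=0;  out ∅∪∅=∅
  n12('e'): parent n0 fail=0; on 'e' 0 → fail=0;  out ∅∪∅=∅
  n3('ab'): parent n2 fail=0; on 'b' 0 → fail=4;  out {1}∪∅={1}
  n5('bb'): parent n4 fail=0; on 'b' 0 → fail=4;  out ∅∪∅=∅
  n9('da'): parent n8 fail=0; on 'a' 0 → fail=2;  out {3}∪∅={3}
  n13('ea'): parent n12 fail=0; on 'a' 0 → fail=2;  out ∅∪∅=∅
  n15('ac'): parent n2 fail=0; on 'c' 0 → fail=1;  out {6}∪{0}={0,6}
  n6('bbb'): parent n5 fail=4; on 'b' 4 → fail=5;  out ∅∪∅=∅
  n10('dae'): parent n9 fail=2; on 'e' 2→0 → fail=12;  out ∅∪∅=∅
  n14('eac'): parent n13 fail=2; on 'c' 2 → fail=15;  out {5}∪{0,6}={0,5,6}
  n7('bbba'): parent n6 fail=5; on 'a' 5→4→0 → fail=2;  out {2}∪∅={2}
  n11('daeb'): parent n10 fail=12; on 'b' 12→0 → fail=4;  out {4}∪∅={4}

Scan:
i=0 'a': node 0→2
i=1 'c': node 2→15  emit P0@[1:1],P6@[0:1]
i=2 'd': node 15→8 (via fail)
i=3 'a': node 8→9  emit P3@[2:3]
i=4 'b': node 9→3 (via fail)  emit P1@[3:4]
i=5 'b': node 3→5 (via fail)
i=6 'b': node 5→6
i=7 'a': node 6→7  emit P2@[4:7]
i=8 'a': node 7→2 (via fail)
i=9 'b': node 2→3  emit P1@[8:9]
i=10 'c': node 3→1 (via fail)  emit P0@[10:10]
i=11 'a': node 1→2 (via fail)
i=12 'c': node 2→15  emit P0@[12:12],P6@[11:12]
i=13 'd': node 15→8 (via fail)
i=14 'a': node 8→9  emit P3@[13:14]
i=15 'a': node 9→2 (via fail)
i=16 'b': node 2→3  emit P1@[15:16]
i=17 'd': node 3→8 (via fail)
i=18 'a': node 8→9  emit P3@[17:18]
i=19 'b': node 9→3 (via fail)  emit P1@[18:19]
i=20 'b': node 3→5 (via fail)
i=21 'a': node 5→2 (via fail)
i=22 'c': node 2→15  emit P0@[22:22],P6@[21:22]
i=23 'a': node 15→2 (via fail)
i=24 'c': node 2→15  emit P0@[24:24],P6@[23:24]
i=25 'c': node 15→1 (via fail)  emit P0@[25:25]
i=26 'e': node 1→12 (via fail)
i=27 'c': node 12→1 (via fail)  emit P0@[27:27]
i=28 'a': node 1→2 (via fail)
i=29 'c': node 2→15  emit P0@[29:29],P6@[28:29]
i=30 'a': node 15→2 (via fail)
i=31 'c': node 2→15  emit P0@[31:31],P6@[30:31]
i=32 'a': node 15→2 (via fail)
i=33 'd': node 2→8 (via fail)
i=34 'a': node 8→9  emit P3@[33:34]
i=35 'a': node 9→2 (via fail)
i=36 'b': node 2→3  emit P1@[35:36]
i=37 'a': node 3→2 (via fail)
i=38 'a': node 2→2 (via fail)
i=39 'c': node 2→15  emit P0@[39:39],P6@[38:39]
i=40 'd': node 15→8 (via fail)
i=41 'b': node 8→4 (via fail)
i=42 'a': node 4→2 (via fail)
i=43 'b': node 2→3  emit P1@[42:43]
i=44 'd': node 3→8 (via fail)
i=45 'c': node 8→1 (via fail)  emit P0@[45:45]
i=46 'e': node 1→12 (via fail)
i=47 'a': node 12→13
i=48 'c': node 13→14  emit P0@[48:48],P5@[46:48],P6@[47:48]
i=49 'd': node 14→8 (via fail)
i=50 'a': node 8→9  emit P3@[49:50]
i=51 'e': node 9→10
i=52 'd': node 10→8 (via fail)
i=53 'a': node 8→9  emit P3@[52:53]
i=54 'a': node 9→2 (via fail)
i=55 'c': node 2→15  emit P0@[55:55],P6@[54:55]
i=56 'd': node 15→8 (via fail)
i=57 'a': node 8→9  emit P3@[56:57]
i=58 'e': node 9→10
i=59 'b': node 10→11  emit P4@[56:59]
i=60 'e': node 11→12 (via fail)
i=61 'a': node 12→13
i=62 'c': node 13→14  emit P0@[62:62],P5@[60:62],P6@[61:62]
i=63 'c': node 14→1 (via fail)  emit P0@[63:63]
i=64 'd': node 1→8 (via fail)
i=65 'a': node 8→9  emit P3@[64:65]
i=66 'e': node 9→10
i=67 'b': node 10→11  emit P4@[64:67]
i=68 'e': node 11→12 (via fail)
i=69 'b': node 12→4 (via fail)
i=70 'a': node 4→2 (via fail)
i=71 'b': node 2→3  emit P1@[70:71]
i=72 'd': node 3→8 (via fail)
i=73 'a': node 8→9  emit P3@[72:73]
i=74 'b': node 9→3 (via fail)  emit P1@[73:74]
i=75 'b': node 3→5 (via fail)

Matches: [[1,0],[1,6],[3,3],[4,1],[7,2],[9,1],[10,0],[12,0],[12,6],[14,3],[16,1],[18,3],[19,1],[22,0],[22,6],[24,0],[24,6],[25,0],[27,0],[29,0],[29,6],[31,0],[31,6],[34,3],[36,1],[39,0],[39,6],[43,1],[45,0],[48,0],[48,5],[48,6],[50,3],[53,3],[55,0],[55,6],[57,3],[59,4],[62,0],[62,5],[62,6],[63,0],[65,3],[67,4],[71,1],[73,3],[74,1]]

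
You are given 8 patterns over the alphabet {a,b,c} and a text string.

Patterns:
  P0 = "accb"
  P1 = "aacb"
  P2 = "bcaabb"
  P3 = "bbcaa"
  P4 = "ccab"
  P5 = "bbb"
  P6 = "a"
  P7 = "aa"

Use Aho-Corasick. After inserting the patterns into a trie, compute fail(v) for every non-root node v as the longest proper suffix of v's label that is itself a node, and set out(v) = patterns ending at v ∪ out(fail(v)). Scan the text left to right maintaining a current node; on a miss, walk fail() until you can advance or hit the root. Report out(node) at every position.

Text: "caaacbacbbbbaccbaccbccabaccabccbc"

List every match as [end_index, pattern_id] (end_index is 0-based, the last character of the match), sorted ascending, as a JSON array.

Construct AC machine:
Trie (insert patterns):
  n0 'ε': a→1 b→8 c→18
  n1 'a': a→5 c→2  ←P6
  n2 'ac': c→3
  n3 'acc': b→4
  n4 'accb': ·  ←P0
  n5 'aa': c→6  ←P7
  n6 'aac': b→7
  n7 'aacb': ·  ←P1
  n8 'b': b→14 c→9
  n9 'bc': a→10
  n10 'bca': a→11
  n11 'bcaa': b→12
  n12 'bcaab': b→13
  n13 'bcaabb': ·  ←P2
  n14 'bb': b→22 c→15
  n15 'bbc': a→16
  n16 'bbca': a→17
  n17 'bbcaa': ·  ←P3
  n18 'c': c→19
  n19 'cc': a→20
  n20 'cca': b→21
  n21 'ccab': ·  ←P4
  n22 'bbb': ·  ←P5

Failure links (BFS by depth):
  n1('a'): parent n0 fail=0; on 'a' 0 → fail=0;  out {6}∪∅={6}
  n8('b'): parent n0 fail=0; on 'b' 0 → fail=0;  out ∅∪∅=∅
  n18('c'): parent n0 fail=0; on 'c' 0 → fail=0;  out ∅∪∅=∅
  n2('ac'): parent n1 fail=0; on 'c' 0 → fail=18;  out ∅∪∅=∅
  n5('aa'): parent n1 fail=0; on 'a' 0 → fail=1;  out {7}∪{6}={6,7}
  n9('bc'): parent n8 fail=0; on 'c' 0 → fail=18;  out ∅∪∅=∅
  n14('bb'): parent n8 fail=0; on 'b' 0 → fail=8;  out ∅∪∅=∅
  n19('cc'): parent n18 fail=0; on 'c' 0 → fail=18;  out ∅∪∅=∅
  n3('acc'): parent n2 fail=18; on 'c' 18 → fail=19;  out ∅∪∅=∅
  n6('aac'): parent n5 fail=1; on 'c' 1 → fail=2;  out ∅∪∅=∅
  n10('bca'): parent n9 fail=18; on 'a' 18→0 → fail=1;  out ∅∪{6}={6}
  n15('bbc'): parent n14 fail=8; on 'c' 8 → fail=9;  out ∅∪∅=∅
  n20('cca'): parent n19 fail=18; on 'a' 18→0 → fail=1;  out ∅∪{6}={6}
  n22('bbb'): parent n14 fail=8; on 'b' 8 → fail=14;  out {5}∪∅={5}
  n4('accb'): parent n3 fail=19; on 'b' 19→18→0 → fail=8;  out {0}∪∅={0}
  n7('aacb'): parent n6 fail=2; on 'b' 2→18→0 → fail=8;  out {1}∪∅={1}
  n11('bcaa'): parent n10 fail=1; on 'a' 1 → fail=5;  out ∅∪{6,7}={6,7}
  n16('bbca'): parent n15 fail=9; on 'a' 9 → fail=10;  out ∅∪{6}={6}
  n21('ccab'): parent n20 fail=1; on 'b' 1→0 → fail=8;  out {4}∪∅={4}
  n12('bcaab'): parent n11 fail=5; on 'b' 5→1→0 → fail=8;  out ∅∪∅=∅
  n17('bbcaa'): parent n16 fail=10; on 'a' 10 → fail=11;  out {3}∪{6,7}={3,6,7}
  n13('bcaabb'): parent n12 fail=8; on 'b' 8 → fail=14;  out {2}∪∅={2}

Run:
pos 0 'c': at 18
pos 1 'a': at 1 ·f  emit P6@[1:1]
pos 2 'a': at 5  emit P6@[2:2],P7@[1:2]
pos 3 'a': at 5 ·f  emit P6@[3:3],P7@[2:3]
pos 4 'c': at 6
pos 5 'b': at 7  emit P1@[2:5]
pos 6 'a': at 1 ·f  emit P6@[6:6]
pos 7 'c': at 2
pos 8 'b': at 8 ·f
pos 9 'b': at 14
pos 10 'b': at 22  emit P5@[8:10]
pos 11 'b': at 22 ·f  emit P5@[9:11]
pos 12 'a': at 1 ·f  emit P6@[12:12]
pos 13 'c': at 2
pos 14 'c': at 3
pos 15 'b': at 4  emit P0@[12:15]
pos 16 'a': at 1 ·f  emit P6@[16:16]
pos 17 'c': at 2
pos 18 'c': at 3
pos 19 'b': at 4  emit P0@[16:19]
pos 20 'c': at 9 ·f
pos 21 'c': at 19 ·f
pos 22 'a': at 20  emit P6@[22:22]
pos 23 'b': at 21  emit P4@[20:23]
pos 24 'a': at 1 ·f  emit P6@[24:24]
pos 25 'c': at 2
pos 26 'c': at 3
pos 27 'a': at 20 ·f  emit P6@[27:27]
pos 28 'b': at 21  emit P4@[25:28]
pos 29 'c': at 9 ·f
pos 30 'c': at 19 ·f
pos 31 'b': at 8 ·f
pos 32 'c': at 9

Result: [[1,6],[2,6],[2,7],[3,6],[3,7],[5,1],[6,6],[10,5],[11,5],[12,6],[15,0],[16,6],[19,0],[22,6],[23,4],[24,6],[27,6],[28,4]]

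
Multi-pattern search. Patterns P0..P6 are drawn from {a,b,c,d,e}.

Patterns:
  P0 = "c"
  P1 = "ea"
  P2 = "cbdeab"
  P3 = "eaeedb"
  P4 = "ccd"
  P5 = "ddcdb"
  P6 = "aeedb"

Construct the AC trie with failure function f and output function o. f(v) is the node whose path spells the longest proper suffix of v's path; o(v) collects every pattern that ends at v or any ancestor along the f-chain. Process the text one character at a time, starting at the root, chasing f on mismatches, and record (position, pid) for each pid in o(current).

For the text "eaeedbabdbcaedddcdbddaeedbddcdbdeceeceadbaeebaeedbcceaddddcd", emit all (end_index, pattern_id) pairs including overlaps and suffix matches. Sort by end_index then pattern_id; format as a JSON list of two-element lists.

Build automaton:
Trie nodes:
  0='ε' goto a→20 c→1 d→15 e→2
  1='c' goto b→4 c→13  ←P0
  2='e' goto a→3
  3='ea' goto e→9  ←P1
  4='cb' goto d→5
  5='cbd' goto e→6
  6='cbde' goto a→7
  7='cbdea' goto b→8
  8='cbdeab' goto ·  ←P2
  9='eae' goto e→10
  10='eaee' goto d→11
  11='eaeed' goto b→12
  12='eaeedb' goto ·  ←P3
  13='cc' goto d→14
  14='ccd' goto ·  ←P4
  15='d' goto d→16
  16='dd' goto c→17
  17='ddc' goto d→18
  18='ddcd' goto b→19
  19='ddcdb' goto ·  ←P5
  20='a' goto e→21
  21='ae' goto e→22
  22='aee' goto d→23
  23='aeed' goto b→24
  24='aeedb' goto ·  ←P6

BFS fail/out derivation:
  fail(1) 'c': from fail(0)=0 chase 'c': 0 ⇒ 0;  out={0}∪out(0)={0}
  fail(2) 'e': from fail(0)=0 chase 'e': 0 ⇒ 0;  out=∅∪out(0)=∅
  fail(15) 'd': from fail(0)=0 chase 'd': 0 ⇒ 0;  out=∅∪out(0)=∅
  fail(20) 'a': from fail(0)=0 chase 'a': 0 ⇒ 0;  out=∅∪out(0)=∅
  fail(3) 'ea': from fail(2)=0 chase 'a': 0 ⇒ 20;  out={1}∪out(20)={1}
  fail(4) 'cb': from fail(1)=0 chase 'b': 0 ⇒ 0;  out=∅∪out(0)=∅
  fail(13) 'cc': from fail(1)=0 chase 'c': 0 ⇒ 1;  out=∅∪out(1)={0}
  fail(16) 'dd': from fail(15)=0 chase 'd': 0 ⇒ 15;  out=∅∪out(15)=∅
  fail(21) 'ae': from fail(20)=0 chase 'e': 0 ⇒ 2;  out=∅∪out(2)=∅
  fail(5) 'cbd': from fail(4)=0 chase 'd': 0 ⇒ 15;  out=∅∪out(15)=∅
  fail(9) 'eae': from fail(3)=20 chase 'e': 20 ⇒ 21;  out=∅∪out(21)=∅
  fail(14) 'ccd': from fail(13)=1 chase 'd': 1→0 ⇒ 15;  out={4}∪out(15)={4}
  fail(17) 'ddc': from fail(16)=15 chase 'c': 15→0 ⇒ 1;  out=∅∪out(1)={0}
  fail(22) 'aee': from fail(21)=2 chase 'e': 2→0 ⇒ 2;  out=∅∪out(2)=∅
  fail(6) 'cbde': from fail(5)=15 chase 'e': 15→0 ⇒ 2;  out=∅∪out(2)=∅
  fail(10) 'eaee': from fail(9)=21 chase 'e': 21 ⇒ 22;  out=∅∪out(22)=∅
  fail(18) 'ddcd': from fail(17)=1 chase 'd': 1→0 ⇒ 15;  out=∅∪out(15)=∅
  fail(23) 'aeed': from fail(22)=2 chase 'd': 2→0 ⇒ 15;  out=∅∪out(15)=∅
  fail(7) 'cbdea': from fail(6)=2 chase 'a': 2 ⇒ 3;  out=∅∪out(3)={1}
  fail(11) 'eaeed': from fail(10)=22 chase 'd': 22 ⇒ 23;  out=∅∪out(23)=∅
  fail(19) 'ddcdb': from fail(18)=15 chase 'b': 15→0 ⇒ 0;  out={5}∪out(0)={5}
  fail(24) 'aeedb': from fail(23)=15 chase 'b': 15→0 ⇒ 0;  out={6}∪out(0)={6}
  fail(8) 'cbdeab': from fail(7)=3 chase 'b': 3→20→0 ⇒ 0;  out={2}∪out(0)={2}
  fail(12) 'eaeedb': from fail(11)=23 chase 'b': 23 ⇒ 24;  out={3}∪out(24)={3,6}

Scan:
[0] read 'e'  n0⇒n2
[1] read 'a'  n2⇒n3  ** P1@[0:1]
[2] read 'e'  n3⇒n9
[3] read 'e'  n9⇒n10
[4] read 'd'  n10⇒n11
[5] read 'b'  n11⇒n12  ** P3@[0:5],P6@[1:5]
[6] read 'a'  n12⇒n20 (via fail)
[7] read 'b'  n20⇒n0 (via fail)
[8] read 'd'  n0⇒n15
[9] read 'b'  n15⇒n0 (via fail)
[10] read 'c'  n0⇒n1  ** P0@[10:10]
[11] read 'a'  n1⇒n20 (via fail)
[12] read 'e'  n20⇒n21
[13] read 'd'  n21⇒n15 (via fail)
[14] read 'd'  n15⇒n16
[15] read 'd'  n16⇒n16 (via fail)
[16] read 'c'  n16⇒n17  ** P0@[16:16]
[17] read 'd'  n17⇒n18
[18] read 'b'  n18⇒n19  ** P5@[14:18]
[19] read 'd'  n19⇒n15 (via fail)
[20] read 'd'  n15⇒n16
[21] read 'a'  n16⇒n20 (via fail)
[22] read 'e'  n20⇒n21
[23] read 'e'  n21⇒n22
[24] read 'd'  n22⇒n23
[25] read 'b'  n23⇒n24  ** P6@[21:25]
[26] read 'd'  n24⇒n15 (via fail)
[27] read 'd'  n15⇒n16
[28] read 'c'  n16⇒n17  ** P0@[28:28]
[29] read 'd'  n17⇒n18
[30] read 'b'  n18⇒n19  ** P5@[26:30]
[31] read 'd'  n19⇒n15 (via fail)
[32] read 'e'  n15⇒n2 (via fail)
[33] read 'c'  n2⇒n1 (via fail)  ** P0@[33:33]
[34] read 'e'  n1⇒n2 (via fail)
[35] read 'e'  n2⇒n2 (via fail)
[36] read 'c'  n2⇒n1 (via fail)  ** P0@[36:36]
[37] read 'e'  n1⇒n2 (via fail)
[38] read 'a'  n2⇒n3  ** P1@[37:38]
[39] read 'd'  n3⇒n15 (via fail)
[40] read 'b'  n15⇒n0 (via fail)
[41] read 'a'  n0⇒n20
[42] read 'e'  n20⇒n21
[43] read 'e'  n21⇒n22
[44] read 'b'  n22⇒n0 (via fail)
[45] read 'a'  n0⇒n20
[46] read 'e'  n20⇒n21
[47] read 'e'  n21⇒n22
[48] read 'd'  n22⇒n23
[49] read 'b'  n23⇒n24  ** P6@[45:49]
[50] read 'c'  n24⇒n1 (via fail)  ** P0@[50:50]
[51] read 'c'  n1⇒n13  ** P0@[51:51]
[52] read 'e'  n13⇒n2 (via fail)
[53] read 'a'  n2⇒n3  ** P1@[52:53]
[54] read 'd'  n3⇒n15 (via fail)
[55] read 'd'  n15⇒n16
[56] read 'd'  n16⇒n16 (via fail)
[57] read 'd'  n16⇒n16 (via fail)
[58] read 'c'  n16⇒n17  ** P0@[58:58]
[59] read 'd'  n17⇒n18

All matches (sorted): [[1,1],[5,3],[5,6],[10,0],[16,0],[18,5],[25,6],[28,0],[30,5],[33,0],[36,0],[38,1],[49,6],[50,0],[51,0],[53,1],[58,0]]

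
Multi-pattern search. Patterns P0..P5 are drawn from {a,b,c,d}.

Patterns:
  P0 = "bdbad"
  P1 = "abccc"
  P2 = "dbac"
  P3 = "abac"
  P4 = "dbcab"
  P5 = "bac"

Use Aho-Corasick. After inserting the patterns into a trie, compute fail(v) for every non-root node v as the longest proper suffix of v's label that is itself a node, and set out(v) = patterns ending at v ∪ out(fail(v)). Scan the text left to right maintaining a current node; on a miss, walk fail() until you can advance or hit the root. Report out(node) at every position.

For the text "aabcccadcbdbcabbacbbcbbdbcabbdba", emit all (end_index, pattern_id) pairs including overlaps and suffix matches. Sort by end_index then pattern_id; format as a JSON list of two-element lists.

Construct AC machine:
Trie nodes:
  0='ε' goto a→6 b→1 d→11
  1='b' goto a→20 d→2
  2='bd' goto b→3
  3='bdb' goto a→4
  4='bdba' goto d→5
  5='bdbad' goto ·  [P0 ends]
  6='a' goto b→7
  7='ab' goto a→15 c→8
  8='abc' goto c→9
  9='abcc' goto c→10
  10='abccc' goto ·  [P1 ends]
  11='d' goto b→12
  12='db' goto a→13 c→17
  13='dba' goto c→14
  14='dbac' goto ·  [P2 ends]
  15='aba' goto c→16
  16='abac' goto ·  [P3 ends]
  17='dbc' goto a→18
  18='dbca' goto b→19
  19='dbcab' goto ·  [P4 ends]
  20='ba' goto c→21
  21='bac' goto ·  [P5 ends]

BFS fail/out derivation:
  fail(1) 'b': from fail(0)=0 chase 'b': 0 ⇒ 0;  out=∅∪out(0)=∅
  fail(6) 'a': from fail(0)=0 chase 'a': 0 ⇒ 0;  out=∅∪out(0)=∅
  fail(11) 'd': from fail(0)=0 chase 'd': 0 ⇒ 0;  out=∅∪out(0)=∅
  fail(2) 'bd': from fail(1)=0 chase 'd': 0 ⇒ 11;  out=∅∪out(11)=∅
  fail(7) 'ab': from fail(6)=0 chase 'b': 0 ⇒ 1;  out=∅∪out(1)=∅
  fail(12) 'db': from fail(11)=0 chase 'b': 0 ⇒ 1;  out=∅∪out(1)=∅
  fail(20) 'ba': from fail(1)=0 chase 'a': 0 ⇒ 6;  out=∅∪out(6)=∅
  fail(3) 'bdb': from fail(2)=11 chase 'b': 11 ⇒ 12;  out=∅∪out(12)=∅
  fail(8) 'abc': from fail(7)=1 chase 'c': 1→0 ⇒ 0;  out=∅∪out(0)=∅
  fail(13) 'dba': from fail(12)=1 chase 'a': 1 ⇒ 20;  out=∅∪out(20)=∅
  fail(15) 'aba': from fail(7)=1 chase 'a': 1 ⇒ 20;  out=∅∪out(20)=∅
  fail(17) 'dbc': from fail(12)=1 chase 'c': 1→0 ⇒ 0;  out=∅∪out(0)=∅
  fail(21) 'bac': from fail(20)=6 chase 'c': 6→0 ⇒ 0;  out={5}∪out(0)={5}
  fail(4) 'bdba': from fail(3)=12 chase 'a': 12 ⇒ 13;  out=∅∪out(13)=∅
  fail(9) 'abcc': from fail(8)=0 chase 'c': 0 ⇒ 0;  out=∅∪out(0)=∅
  fail(14) 'dbac': from fail(13)=20 chase 'c': 20 ⇒ 21;  out={2}∪out(21)={2,5}
  fail(16) 'abac': from fail(15)=20 chase 'c': 20 ⇒ 21;  out={3}∪out(21)={3,5}
  fail(18) 'dbca': from fail(17)=0 chase 'a': 0 ⇒ 6;  out=∅∪out(6)=∅
  fail(5) 'bdbad': from fail(4)=13 chase 'd': 13→20→6→0 ⇒ 11;  out={0}∪out(11)={0}
  fail(10) 'abccc': from fail(9)=0 chase 'c': 0 ⇒ 0;  out={1}∪out(0)={1}
  fail(19) 'dbcab': from fail(18)=6 chase 'b': 6 ⇒ 7;  out={4}∪out(7)={4}

Scan:
i=0 'a': node 0→6
i=1 'a': node 6→6 (via fail)
i=2 'b': node 6→7
i=3 'c': node 7→8
i=4 'c': node 8→9
i=5 'c': node 9→10  → match P1@[1:5]
i=6 'a': node 10→6 (via fail)
i=7 'd': node 6→11 (via fail)
i=8 'c': node 11→0 (via fail)
i=9 'b': node 0→1
i=10 'd': node 1→2
i=11 'b': node 2→3
i=12 'c': node 3→17 (via fail)
i=13 'a': node 17→18
i=14 'b': node 18→19  → match P4@[10:14]
i=15 'b': node 19→1 (via fail)
i=16 'a': node 1→20
i=17 'c': node 20→21  → match P5@[15:17]
i=18 'b': node 21→1 (via fail)
i=19 'b': node 1→1 (via fail)
i=20 'c': node 1→0 (via fail)
i=21 'b': node 0→1
i=22 'b': node 1→1 (via fail)
i=23 'd': node 1→2
i=24 'b': node 2→3
i=25 'c': node 3→17 (via fail)
i=26 'a': node 17→18
i=27 'b': node 18→19  → match P4@[23:27]
i=28 'b': node 19→1 (via fail)
i=29 'd': node 1→2
i=30 'b': node 2→3
i=31 'a': node 3→4

Matches: [[5,1],[14,4],[17,5],[27,4]]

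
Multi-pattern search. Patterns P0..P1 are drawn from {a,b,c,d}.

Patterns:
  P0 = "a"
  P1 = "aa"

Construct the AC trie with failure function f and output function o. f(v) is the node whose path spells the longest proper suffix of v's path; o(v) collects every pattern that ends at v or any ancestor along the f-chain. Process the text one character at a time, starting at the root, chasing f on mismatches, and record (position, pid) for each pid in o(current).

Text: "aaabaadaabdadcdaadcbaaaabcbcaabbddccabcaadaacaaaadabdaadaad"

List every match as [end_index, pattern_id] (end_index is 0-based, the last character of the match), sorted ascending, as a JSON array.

Build:
Trie (insert patterns):
  n0 'ε': a→1
  n1 'a': a→2  ←P0
  n2 'aa': ·  ←P1

BFS fail/out derivation:
  n1('a'): parent n0 fail=0; on 'a' 0 → fail=0;  out {0}∪∅={0}
  n2('aa'): parent n1 fail=0; on 'a' 0 → fail=1;  out {1}∪{0}={0,1}

Scan:
i=0 'a': node 0→1  ** P0@[0:0]
i=1 'a': node 1→2  ** P0@[1:1],P1@[0:1]
i=2 'a': node 2→2 (fail-walked)  ** P0@[2:2],P1@[1:2]
i=3 'b': node 2→0 (fail-walked)
i=4 'a': node 0→1  ** P0@[4:4]
i=5 'a': node 1→2  ** P0@[5:5],P1@[4:5]
i=6 'd': node 2→0 (fail-walked)
i=7 'a': node 0→1  ** P0@[7:7]
i=8 'a': node 1→2  ** P0@[8:8],P1@[7:8]
i=9 'b': node 2→0 (fail-walked)
i=10 'd': node 0→0
i=11 'a': node 0→1  ** P0@[11:11]
i=12 'd': node 1→0 (fail-walked)
i=13 'c': node 0→0
i=14 'd': node 0→0
i=15 'a': node 0→1  ** P0@[15:15]
i=16 'a': node 1→2  ** P0@[16:16],P1@[15:16]
i=17 'd': node 2→0 (fail-walked)
i=18 'c': node 0→0
i=19 'b': node 0→0
i=20 'a': node 0→1  ** P0@[20:20]
i=21 'a': node 1→2  ** P0@[21:21],P1@[20:21]
i=22 'a': node 2→2 (fail-walked)  ** P0@[22:22],P1@[21:22]
i=23 'a': node 2→2 (fail-walked)  ** P0@[23:23],P1@[22:23]
i=24 'b': node 2→0 (fail-walked)
i=25 'c': node 0→0
i=26 'b': node 0→0
i=27 'c': node 0→0
i=28 'a': node 0→1  ** P0@[28:28]
i=29 'a': node 1→2  ** P0@[29:29],P1@[28:29]
i=30 'b': node 2→0 (fail-walked)
i=31 'b': node 0→0
i=32 'd': node 0→0
i=33 'd': node 0→0
i=34 'c': node 0→0
i=35 'c': node 0→0
i=36 'a': node 0→1  ** P0@[36:36]
i=37 'b': node 1→0 (fail-walked)
i=38 'c': node 0→0
i=39 'a': node 0→1  ** P0@[39:39]
i=40 'a': node 1→2  ** P0@[40:40],P1@[39:40]
i=41 'd': node 2→0 (fail-walked)
i=42 'a': node 0→1  ** P0@[42:42]
i=43 'a': node 1→2  ** P0@[43:43],P1@[42:43]
i=44 'c': node 2→0 (fail-walked)
i=45 'a': node 0→1  ** P0@[45:45]
i=46 'a': node 1→2  ** P0@[46:46],P1@[45:46]
i=47 'a': node 2→2 (fail-walked)  ** P0@[47:47],P1@[46:47]
i=48 'a': node 2→2 (fail-walked)  ** P0@[48:48],P1@[47:48]
i=49 'd': node 2→0 (fail-walked)
i=50 'a': node 0→1  ** P0@[50:50]
i=51 'b': node 1→0 (fail-walked)
i=52 'd': node 0→0
i=53 'a': node 0→1  ** P0@[53:53]
i=54 'a': node 1→2  ** P0@[54:54],P1@[53:54]
i=55 'd': node 2→0 (fail-walked)
i=56 'a': node 0→1  ** P0@[56:56]
i=57 'a': node 1→2  ** P0@[57:57],P1@[56:57]
i=58 'd': node 2→0 (fail-walked)

Matches: [[0,0],[1,0],[1,1],[2,0],[2,1],[4,0],[5,0],[5,1],[7,0],[8,0],[8,1],[11,0],[15,0],[16,0],[16,1],[20,0],[21,0],[21,1],[22,0],[22,1],[23,0],[23,1],[28,0],[29,0],[29,1],[36,0],[39,0],[40,0],[40,1],[42,0],[43,0],[43,1],[45,0],[46,0],[46,1],[47,0],[47,1],[48,0],[48,1],[50,0],[53,0],[54,0],[54,1],[56,0],[57,0],[57,1]]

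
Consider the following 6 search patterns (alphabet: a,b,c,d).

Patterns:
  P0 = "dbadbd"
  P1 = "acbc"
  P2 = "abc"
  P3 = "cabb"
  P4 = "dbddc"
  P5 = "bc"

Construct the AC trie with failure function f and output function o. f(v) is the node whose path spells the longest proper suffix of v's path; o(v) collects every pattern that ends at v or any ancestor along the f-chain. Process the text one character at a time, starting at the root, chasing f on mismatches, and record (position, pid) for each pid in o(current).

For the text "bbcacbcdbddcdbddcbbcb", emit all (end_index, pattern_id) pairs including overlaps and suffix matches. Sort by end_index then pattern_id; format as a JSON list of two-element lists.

Build:
Trie nodes:
  n0 'ε': a→7 b→20 c→13 d→1
  n1 'd': b→2
  n2 'db': a→3 d→17
  n3 'dba': d→4
  n4 'dbad': b→5
  n5 'dbadb': d→6
  n6 'dbadbd': ·  ←P0
  n7 'a': b→11 c→8
  n8 'ac': b→9
  n9 'acb': c→10
  n10 'acbc': ·  ←P1
  n11 'ab': c→12
  n12 'abc': ·  ←P2
  n13 'c': a→14
  n14 'ca': b→15
  n15 'cab': b→16
  n16 'cabb': ·  ←P3
  n17 'dbd': d→18
  n18 'dbdd': c→19
  n19 'dbddc': ·  ←P4
  n20 'b': c→21
  n21 'bc': ·  ←P5

BFS fail/out derivation:
  fail(1) 'd': from fail(0)=0 chase 'd': 0 ⇒ 0;  out=∅∪out(0)=∅
  fail(7) 'a': from fail(0)=0 chase 'a': 0 ⇒ 0;  out=∅∪out(0)=∅
  fail(13) 'c': from fail(0)=0 chase 'c': 0 ⇒ 0;  out=∅∪out(0)=∅
  fail(20) 'b': from fail(0)=0 chase 'b': 0 ⇒ 0;  out=∅∪out(0)=∅
  fail(2) 'db': from fail(1)=0 chase 'b': 0 ⇒ 20;  out=∅∪out(20)=∅
  fail(8) 'ac': from fail(7)=0 chase 'c': 0 ⇒ 13;  out=∅∪out(13)=∅
  fail(11) 'ab': from fail(7)=0 chase 'b': 0 ⇒ 20;  out=∅∪out(20)=∅
  fail(14) 'ca': from fail(13)=0 chase 'a': 0 ⇒ 7;  out=∅∪out(7)=∅
  fail(21) 'bc': from fail(20)=0 chase 'c': 0 ⇒ 13;  out={5}∪out(13)={5}
  fail(3) 'dba': from fail(2)=20 chase 'a': 20→0 ⇒ 7;  out=∅∪out(7)=∅
  fail(9) 'acb': from fail(8)=13 chase 'b': 13→0 ⇒ 20;  out=∅∪out(20)=∅
  fail(12) 'abc': from fail(11)=20 chase 'c': 20 ⇒ 21;  out={2}∪out(21)={2,5}
  fail(15) 'cab': from fail(14)=7 chase 'b': 7 ⇒ 11;  out=∅∪out(11)=∅
  fail(17) 'dbd': from fail(2)=20 chase 'd': 20→0 ⇒ 1;  out=∅∪out(1)=∅
  fail(4) 'dbad': from fail(3)=7 chase 'd': 7→0 ⇒ 1;  out=∅∪out(1)=∅
  fail(10) 'acbc': from fail(9)=20 chase 'c': 20 ⇒ 21;  out={1}∪out(21)={1,5}
  fail(16) 'cabb': from fail(15)=11 chase 'b': 11→20→0 ⇒ 20;  out={3}∪out(20)={3}
  fail(18) 'dbdd': from fail(17)=1 chase 'd': 1→0 ⇒ 1;  out=∅∪out(1)=∅
  fail(5) 'dbadb': from fail(4)=1 chase 'b': 1 ⇒ 2;  out=∅∪out(2)=∅
  fail(19) 'dbddc': from fail(18)=1 chase 'c': 1→0 ⇒ 13;  out={4}∪out(13)={4}
  fail(6) 'dbadbd': from fail(5)=2 chase 'd': 2 ⇒ 17;  out={0}∪out(17)={0}

Scan:
pos 0 'b': at 20
pos 1 'b': at 20 (fail-walked)
pos 2 'c': at 21  → match P5@[1:2]
pos 3 'a': at 14 (fail-walked)
pos 4 'c': at 8 (fail-walked)
pos 5 'b': at 9
pos 6 'c': at 10  → match P1@[3:6],P5@[5:6]
pos 7 'd': at 1 (fail-walked)
pos 8 'b': at 2
pos 9 'd': at 17
pos 10 'd': at 18
pos 11 'c': at 19  → match P4@[7:11]
pos 12 'd': at 1 (fail-walked)
pos 13 'b': at 2
pos 14 'd': at 17
pos 15 'd': at 18
pos 16 'c': at 19  → match P4@[12:16]
pos 17 'b': at 20 (fail-walked)
pos 18 'b': at 20 (fail-walked)
pos 19 'c': at 21  → match P5@[18:19]
pos 20 'b': at 20 (fail-walked)

Matches: [[2,5],[6,1],[6,5],[11,4],[16,4],[19,5]]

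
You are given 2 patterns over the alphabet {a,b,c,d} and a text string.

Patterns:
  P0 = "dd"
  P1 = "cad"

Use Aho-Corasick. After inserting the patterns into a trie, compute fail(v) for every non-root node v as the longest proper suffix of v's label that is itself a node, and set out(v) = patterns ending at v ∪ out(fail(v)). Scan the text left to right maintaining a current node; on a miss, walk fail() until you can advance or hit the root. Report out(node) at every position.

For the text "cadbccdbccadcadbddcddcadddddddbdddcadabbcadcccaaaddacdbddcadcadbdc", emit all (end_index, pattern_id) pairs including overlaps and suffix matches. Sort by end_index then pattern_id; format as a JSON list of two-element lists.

Construct AC machine:
Trie nodes:
  n0 'ε': c→3 d→1
  n1 'd': d→2
  n2 'dd': ·  ←P0
  n3 'c': a→4
  n4 'ca': d→5
  n5 'cad': ·  ←P1

Failure links (BFS by depth):
  fail(1) 'd': from fail(0)=0 chase 'd': 0 ⇒ 0;  out=∅∪out(0)=∅
  fail(3) 'c': from fail(0)=0 chase 'c': 0 ⇒ 0;  out=∅∪out(0)=∅
  fail(2) 'dd': from fail(1)=0 chase 'd': 0 ⇒ 1;  out={0}∪out(1)={0}
  fail(4) 'ca': from fail(3)=0 chase 'a': 0 ⇒ 0;  out=∅∪out(0)=∅
  fail(5) 'cad': from fail(4)=0 chase 'd': 0 ⇒ 1;  out={1}∪out(1)={1}

Text stream:
i=0 'c': node 0→3
i=1 'a': node 3→4
i=2 'd': node 4→5  → match P1@[0:2]
i=3 'b': node 5→0 (via fail)
i=4 'c': node 0→3
i=5 'c': node 3→3 (via fail)
i=6 'd': node 3→1 (via fail)
i=7 'b': node 1→0 (via fail)
i=8 'c': node 0→3
i=9 'c': node 3→3 (via fail)
i=10 'a': node 3→4
i=11 'd': node 4→5  → match P1@[9:11]
i=12 'c': node 5→3 (via fail)
i=13 'a': node 3→4
i=14 'd': node 4→5  → match P1@[12:14]
i=15 'b': node 5→0 (via fail)
i=16 'd': node 0→1
i=17 'd': node 1→2  → match P0@[16:17]
i=18 'c': node 2→3 (via fail)
i=19 'd': node 3→1 (via fail)
i=20 'd': node 1→2  → match P0@[19:20]
i=21 'c': node 2→3 (via fail)
i=22 'a': node 3→4
i=23 'd': node 4→5  → match P1@[21:23]
i=24 'd': node 5→2 (via fail)  → match P0@[23:24]
i=25 'd': node 2→2 (via fail)  → match P0@[24:25]
i=26 'd': node 2→2 (via fail)  → match P0@[25:26]
i=27 'd': node 2→2 (via fail)  → match P0@[26:27]
i=28 'd': node 2→2 (via fail)  → match P0@[27:28]
i=29 'd': node 2→2 (via fail)  → match P0@[28:29]
i=30 'b': node 2→0 (via fail)
i=31 'd': node 0→1
i=32 'd': node 1→2  → match P0@[31:32]
i=33 'd': node 2→2 (via fail)  → match P0@[32:33]
i=34 'c': node 2→3 (via fail)
i=35 'a': node 3→4
i=36 'd': node 4→5  → match P1@[34:36]
i=37 'a': node 5→0 (via fail)
i=38 'b': node 0→0
i=39 'b': node 0→0
i=40 'c': node 0→3
i=41 'a': node 3→4
i=42 'd': node 4→5  → match P1@[40:42]
i=43 'c': node 5→3 (via fail)
i=44 'c': node 3→3 (via fail)
i=45 'c': node 3→3 (via fail)
i=46 'a': node 3→4
i=47 'a': node 4→0 (via fail)
i=48 'a': node 0→0
i=49 'd': node 0→1
i=50 'd': node 1→2  → match P0@[49:50]
i=51 'a': node 2→0 (via fail)
i=52 'c': node 0→3
i=53 'd': node 3→1 (via fail)
i=54 'b': node 1→0 (via fail)
i=55 'd': node 0→1
i=56 'd': node 1→2  → match P0@[55:56]
i=57 'c': node 2→3 (via fail)
i=58 'a': node 3→4
i=59 'd': node 4→5  → match P1@[57:59]
i=60 'c': node 5→3 (via fail)
i=61 'a': node 3→4
i=62 'd': node 4→5  → match P1@[60:62]
i=63 'b': node 5→0 (via fail)
i=64 'd': node 0→1
i=65 'c': node 1→3 (via fail)

Result: [[2,1],[11,1],[14,1],[17,0],[20,0],[23,1],[24,0],[25,0],[26,0],[27,0],[28,0],[29,0],[32,0],[33,0],[36,1],[42,1],[50,0],[56,0],[59,1],[62,1]]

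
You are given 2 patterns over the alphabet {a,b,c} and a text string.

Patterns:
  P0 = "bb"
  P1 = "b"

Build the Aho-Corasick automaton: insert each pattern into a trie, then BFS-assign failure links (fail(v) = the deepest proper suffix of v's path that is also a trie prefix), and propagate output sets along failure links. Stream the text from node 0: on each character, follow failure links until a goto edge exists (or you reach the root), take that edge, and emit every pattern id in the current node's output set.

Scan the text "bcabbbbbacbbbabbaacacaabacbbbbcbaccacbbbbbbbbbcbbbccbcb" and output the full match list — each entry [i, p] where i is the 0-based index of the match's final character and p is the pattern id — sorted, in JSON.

Construct AC machine:
Trie nodes:
  n0 'ε': b→1
  n1 'b': b→2  [P1 ends]
  n2 'bb': ·  [P0 ends]

BFS fail/out derivation:
  n1('b'): parent n0 fail=0; on 'b' 0 → fail=0;  out {1}∪∅={1}
  n2('bb'): parent n1 fail=0; on 'b' 0 → fail=1;  out {0}∪{1}={0,1}

Text stream:
[0] read 'b'  n0⇒n1  emit P1@[0:0]
[1] read 'c'  n1⇒n0 (fail-walked)
[2] read 'a'  n0⇒n0
[3] read 'b'  n0⇒n1  emit P1@[3:3]
[4] read 'b'  n1⇒n2  emit P0@[3:4],P1@[4:4]
[5] read 'b'  n2⇒n2 (fail-walked)  emit P0@[4:5],P1@[5:5]
[6] read 'b'  n2⇒n2 (fail-walked)  emit P0@[5:6],P1@[6:6]
[7] read 'b'  n2⇒n2 (fail-walked)  emit P0@[6:7],P1@[7:7]
[8] read 'a'  n2⇒n0 (fail-walked)
[9] read 'c'  n0⇒n0
[10] read 'b'  n0⇒n1  emit P1@[10:10]
[11] read 'b'  n1⇒n2  emit P0@[10:11],P1@[11:11]
[12] read 'b'  n2⇒n2 (fail-walked)  emit P0@[11:12],P1@[12:12]
[13] read 'a'  n2⇒n0 (fail-walked)
[14] read 'b'  n0⇒n1  emit P1@[14:14]
[15] read 'b'  n1⇒n2  emit P0@[14:15],P1@[15:15]
[16] read 'a'  n2⇒n0 (fail-walked)
[17] read 'a'  n0⇒n0
[18] read 'c'  n0⇒n0
[19] read 'a'  n0⇒n0
[20] read 'c'  n0⇒n0
[21] read 'a'  n0⇒n0
[22] read 'a'  n0⇒n0
[23] read 'b'  n0⇒n1  emit P1@[23:23]
[24] read 'a'  n1⇒n0 (fail-walked)
[25] read 'c'  n0⇒n0
[26] read 'b'  n0⇒n1  emit P1@[26:26]
[27] read 'b'  n1⇒n2  emit P0@[26:27],P1@[27:27]
[28] read 'b'  n2⇒n2 (fail-walked)  emit P0@[27:28],P1@[28:28]
[29] read 'b'  n2⇒n2 (fail-walked)  emit P0@[28:29],P1@[29:29]
[30] read 'c'  n2⇒n0 (fail-walked)
[31] read 'b'  n0⇒n1  emit P1@[31:31]
[32] read 'a'  n1⇒n0 (fail-walked)
[33] read 'c'  n0⇒n0
[34] read 'c'  n0⇒n0
[35] read 'a'  n0⇒n0
[36] read 'c'  n0⇒n0
[37] read 'b'  n0⇒n1  emit P1@[37:37]
[38] read 'b'  n1⇒n2  emit P0@[37:38],P1@[38:38]
[39] read 'b'  n2⇒n2 (fail-walked)  emit P0@[38:39],P1@[39:39]
[40] read 'b'  n2⇒n2 (fail-walked)  emit P0@[39:40],P1@[40:40]
[41] read 'b'  n2⇒n2 (fail-walked)  emit P0@[40:41],P1@[41:41]
[42] read 'b'  n2⇒n2 (fail-walked)  emit P0@[41:42],P1@[42:42]
[43] read 'b'  n2⇒n2 (fail-walked)  emit P0@[42:43],P1@[43:43]
[44] read 'b'  n2⇒n2 (fail-walked)  emit P0@[43:44],P1@[44:44]
[45] read 'b'  n2⇒n2 (fail-walked)  emit P0@[44:45],P1@[45:45]
[46] read 'c'  n2⇒n0 (fail-walked)
[47] read 'b'  n0⇒n1  emit P1@[47:47]
[48] read 'b'  n1⇒n2  emit P0@[47:48],P1@[48:48]
[49] read 'b'  n2⇒n2 (fail-walked)  emit P0@[48:49],P1@[49:49]
[50] read 'c'  n2⇒n0 (fail-walked)
[51] read 'c'  n0⇒n0
[52] read 'b'  n0⇒n1  emit P1@[52:52]
[53] read 'c'  n1⇒n0 (fail-walked)
[54] read 'b'  n0⇒n1  emit P1@[54:54]

Result: [[0,1],[3,1],[4,0],[4,1],[5,0],[5,1],[6,0],[6,1],[7,0],[7,1],[10,1],[11,0],[11,1],[12,0],[12,1],[14,1],[15,0],[15,1],[23,1],[26,1],[27,0],[27,1],[28,0],[28,1],[29,0],[29,1],[31,1],[37,1],[38,0],[38,1],[39,0],[39,1],[40,0],[40,1],[41,0],[41,1],[42,0],[42,1],[43,0],[43,1],[44,0],[44,1],[45,0],[45,1],[47,1],[48,0],[48,1],[49,0],[49,1],[52,1],[54,1]]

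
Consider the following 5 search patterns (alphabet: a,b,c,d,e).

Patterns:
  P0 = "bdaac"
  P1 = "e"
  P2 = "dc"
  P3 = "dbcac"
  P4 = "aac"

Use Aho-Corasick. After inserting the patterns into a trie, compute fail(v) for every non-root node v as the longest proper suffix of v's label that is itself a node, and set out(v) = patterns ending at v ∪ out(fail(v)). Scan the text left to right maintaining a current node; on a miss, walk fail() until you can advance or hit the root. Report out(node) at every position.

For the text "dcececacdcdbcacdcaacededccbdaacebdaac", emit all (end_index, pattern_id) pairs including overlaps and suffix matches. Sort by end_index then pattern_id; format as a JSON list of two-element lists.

Build:
Trie (insert patterns):
  0='ε' goto a→13 b→1 d→7 e→6
  1='b' goto d→2
  2='bd' goto a→3
  3='bda' goto a→4
  4='bdaa' goto c→5
  5='bdaac' goto ·  ←P0
  6='e' goto ·  ←P1
  7='d' goto b→9 c→8
  8='dc' goto ·  ←P2
  9='db' goto c→10
  10='dbc' goto a→11
  11='dbca' goto c→12
  12='dbcac' goto ·  ←P3
  13='a' goto a→14
  14='aa' goto c→15
  15='aac' goto ·  ←P4

Failure links (BFS by depth):
  n1('b'): parent n0 fail=0; on 'b' 0 → fail=0;  out ∅∪∅=∅
  n6('e'): parent n0 fail=0; on 'e' 0 → fail=0;  out {1}∪∅={1}
  n7('d'): parent n0 fail=0; on 'd' 0 → fail=0;  out ∅∪∅=∅
  n13('a'): parent n0 fail=0; on 'a' 0 → fail=0;  out ∅∪∅=∅
  n2('bd'): parent n1 fail=0; on 'd' 0 → fail=7;  out ∅∪∅=∅
  n8('dc'): parent n7 fail=0; on 'c' 0 → fail=0;  out {2}∪∅={2}
  n9('db'): parent n7 fail=0; on 'b' 0 → fail=1;  out ∅∪∅=∅
  n14('aa'): parent n13 fail=0; on 'a' 0 → fail=13;  out ∅∪∅=∅
  n3('bda'): parent n2 fail=7; on 'a' 7→0 → fail=13;  out ∅∪∅=∅
  n10('dbc'): parent n9 fail=1; on 'c' 1→0 → fail=0;  out ∅∪∅=∅
  n15('aac'): parent n14 fail=13; on 'c' 13→0 → fail=0;  out {4}∪∅={4}
  n4('bdaa'): parent n3 fail=13; on 'a' 13 → fail=14;  out ∅∪∅=∅
  n11('dbca'): parent n10 fail=0; on 'a' 0 → fail=13;  out ∅∪∅=∅
  n5('bdaac'): parent n4 fail=14; on 'c' 14 → fail=15;  out {0}∪{4}={0,4}
  n12('dbcac'): parent n11 fail=13; on 'c' 13→0 → fail=0;  out {3}∪∅={3}

Scan:
[0] read 'd'  n0⇒n7
[1] read 'c'  n7⇒n8  → match P2@[0:1]
[2] read 'e'  n8⇒n6 (via fail)  → match P1@[2:2]
[3] read 'c'  n6⇒n0 (via fail)
[4] read 'e'  n0⇒n6  → match P1@[4:4]
[5] read 'c'  n6⇒n0 (via fail)
[6] read 'a'  n0⇒n13
[7] read 'c'  n13⇒n0 (via fail)
[8] read 'd'  n0⇒n7
[9] read 'c'  n7⇒n8  → match P2@[8:9]
[10] read 'd'  n8⇒n7 (via fail)
[11] read 'b'  n7⇒n9
[12] read 'c'  n9⇒n10
[13] read 'a'  n10⇒n11
[14] read 'c'  n11⇒n12  → match P3@[10:14]
[15] read 'd'  n12⇒n7 (via fail)
[16] read 'c'  n7⇒n8  → match P2@[15:16]
[17] read 'a'  n8⇒n13 (via fail)
[18] read 'a'  n13⇒n14
[19] read 'c'  n14⇒n15  → match P4@[17:19]
[20] read 'e'  n15⇒n6 (via fail)  → match P1@[20:20]
[21] read 'd'  n6⇒n7 (via fail)
[22] read 'e'  n7⇒n6 (via fail)  → match P1@[22:22]
[23] read 'd'  n6⇒n7 (via fail)
[24] read 'c'  n7⇒n8  → match P2@[23:24]
[25] read 'c'  n8⇒n0 (via fail)
[26] read 'b'  n0⇒n1
[27] read 'd'  n1⇒n2
[28] read 'a'  n2⇒n3
[29] read 'a'  n3⇒n4
[30] read 'c'  n4⇒n5  → match P0@[26:30],P4@[28:30]
[31] read 'e'  n5⇒n6 (via fail)  → match P1@[31:31]
[32] read 'b'  n6⇒n1 (via fail)
[33] read 'd'  n1⇒n2
[34] read 'a'  n2⇒n3
[35] read 'a'  n3⇒n4
[36] read 'c'  n4⇒n5  → match P0@[32:36],P4@[34:36]

Result: [[1,2],[2,1],[4,1],[9,2],[14,3],[16,2],[19,4],[20,1],[22,1],[24,2],[30,0],[30,4],[31,1],[36,0],[36,4]]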